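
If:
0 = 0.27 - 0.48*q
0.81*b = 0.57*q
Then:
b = 0.40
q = 0.56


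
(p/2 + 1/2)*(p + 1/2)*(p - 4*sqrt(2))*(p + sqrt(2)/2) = p^4/2 - 7*sqrt(2)*p^3/4 + 3*p^3/4 - 21*sqrt(2)*p^2/8 - 7*p^2/4 - 3*p - 7*sqrt(2)*p/8 - 1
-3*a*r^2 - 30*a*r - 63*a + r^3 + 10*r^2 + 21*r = (-3*a + r)*(r + 3)*(r + 7)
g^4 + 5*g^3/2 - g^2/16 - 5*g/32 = g*(g - 1/4)*(g + 1/4)*(g + 5/2)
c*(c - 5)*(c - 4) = c^3 - 9*c^2 + 20*c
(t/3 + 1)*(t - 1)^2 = t^3/3 + t^2/3 - 5*t/3 + 1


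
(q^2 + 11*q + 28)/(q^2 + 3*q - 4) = (q + 7)/(q - 1)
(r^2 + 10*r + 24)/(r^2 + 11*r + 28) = (r + 6)/(r + 7)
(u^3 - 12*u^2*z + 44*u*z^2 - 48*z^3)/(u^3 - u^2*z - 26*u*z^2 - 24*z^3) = (u^2 - 6*u*z + 8*z^2)/(u^2 + 5*u*z + 4*z^2)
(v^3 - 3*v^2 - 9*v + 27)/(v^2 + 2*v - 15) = (v^2 - 9)/(v + 5)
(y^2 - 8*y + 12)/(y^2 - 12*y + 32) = (y^2 - 8*y + 12)/(y^2 - 12*y + 32)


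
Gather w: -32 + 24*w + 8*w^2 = 8*w^2 + 24*w - 32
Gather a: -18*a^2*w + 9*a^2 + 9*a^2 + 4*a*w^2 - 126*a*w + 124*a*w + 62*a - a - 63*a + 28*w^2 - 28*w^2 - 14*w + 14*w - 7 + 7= a^2*(18 - 18*w) + a*(4*w^2 - 2*w - 2)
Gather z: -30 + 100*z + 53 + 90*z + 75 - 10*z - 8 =180*z + 90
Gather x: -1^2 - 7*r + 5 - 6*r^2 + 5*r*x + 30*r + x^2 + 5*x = -6*r^2 + 23*r + x^2 + x*(5*r + 5) + 4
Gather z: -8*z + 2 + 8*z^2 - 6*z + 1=8*z^2 - 14*z + 3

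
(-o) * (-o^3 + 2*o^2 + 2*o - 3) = o^4 - 2*o^3 - 2*o^2 + 3*o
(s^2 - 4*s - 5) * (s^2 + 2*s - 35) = s^4 - 2*s^3 - 48*s^2 + 130*s + 175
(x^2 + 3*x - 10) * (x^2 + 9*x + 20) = x^4 + 12*x^3 + 37*x^2 - 30*x - 200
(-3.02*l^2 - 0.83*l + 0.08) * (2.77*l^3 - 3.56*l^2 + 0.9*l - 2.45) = -8.3654*l^5 + 8.4521*l^4 + 0.4584*l^3 + 6.3672*l^2 + 2.1055*l - 0.196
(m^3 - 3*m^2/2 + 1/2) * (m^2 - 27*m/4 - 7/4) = m^5 - 33*m^4/4 + 67*m^3/8 + 25*m^2/8 - 27*m/8 - 7/8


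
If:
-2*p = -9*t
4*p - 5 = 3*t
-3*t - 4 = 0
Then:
No Solution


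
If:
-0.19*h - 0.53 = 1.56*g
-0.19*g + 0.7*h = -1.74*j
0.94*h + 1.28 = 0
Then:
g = -0.17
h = -1.36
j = 0.53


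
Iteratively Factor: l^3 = (l)*(l^2) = l^2*(l)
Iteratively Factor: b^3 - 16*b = (b - 4)*(b^2 + 4*b) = (b - 4)*(b + 4)*(b)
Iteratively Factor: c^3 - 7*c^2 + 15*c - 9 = (c - 1)*(c^2 - 6*c + 9) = (c - 3)*(c - 1)*(c - 3)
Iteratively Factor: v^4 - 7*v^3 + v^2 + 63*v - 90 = (v + 3)*(v^3 - 10*v^2 + 31*v - 30) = (v - 3)*(v + 3)*(v^2 - 7*v + 10) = (v - 5)*(v - 3)*(v + 3)*(v - 2)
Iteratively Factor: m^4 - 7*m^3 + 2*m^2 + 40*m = (m - 5)*(m^3 - 2*m^2 - 8*m) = (m - 5)*(m + 2)*(m^2 - 4*m) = (m - 5)*(m - 4)*(m + 2)*(m)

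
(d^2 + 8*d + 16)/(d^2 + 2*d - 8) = (d + 4)/(d - 2)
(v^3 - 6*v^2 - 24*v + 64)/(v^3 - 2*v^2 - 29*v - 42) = (-v^3 + 6*v^2 + 24*v - 64)/(-v^3 + 2*v^2 + 29*v + 42)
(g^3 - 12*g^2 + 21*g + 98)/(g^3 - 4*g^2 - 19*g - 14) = (g - 7)/(g + 1)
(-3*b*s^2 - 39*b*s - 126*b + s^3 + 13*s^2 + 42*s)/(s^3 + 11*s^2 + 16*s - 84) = (-3*b + s)/(s - 2)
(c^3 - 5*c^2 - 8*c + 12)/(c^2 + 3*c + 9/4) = 4*(c^3 - 5*c^2 - 8*c + 12)/(4*c^2 + 12*c + 9)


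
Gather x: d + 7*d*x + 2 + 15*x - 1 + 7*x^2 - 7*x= d + 7*x^2 + x*(7*d + 8) + 1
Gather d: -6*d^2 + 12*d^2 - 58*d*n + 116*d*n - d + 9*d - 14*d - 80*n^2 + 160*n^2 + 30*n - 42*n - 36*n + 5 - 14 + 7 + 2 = 6*d^2 + d*(58*n - 6) + 80*n^2 - 48*n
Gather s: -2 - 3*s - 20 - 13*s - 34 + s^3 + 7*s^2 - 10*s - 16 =s^3 + 7*s^2 - 26*s - 72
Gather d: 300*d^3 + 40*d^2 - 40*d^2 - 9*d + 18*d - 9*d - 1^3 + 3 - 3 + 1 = 300*d^3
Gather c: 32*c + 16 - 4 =32*c + 12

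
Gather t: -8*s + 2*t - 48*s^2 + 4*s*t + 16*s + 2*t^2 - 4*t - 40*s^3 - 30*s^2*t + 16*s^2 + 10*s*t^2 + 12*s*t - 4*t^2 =-40*s^3 - 32*s^2 + 8*s + t^2*(10*s - 2) + t*(-30*s^2 + 16*s - 2)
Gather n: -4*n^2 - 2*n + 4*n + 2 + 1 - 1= -4*n^2 + 2*n + 2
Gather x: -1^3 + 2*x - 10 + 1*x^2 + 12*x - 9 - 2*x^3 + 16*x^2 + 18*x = -2*x^3 + 17*x^2 + 32*x - 20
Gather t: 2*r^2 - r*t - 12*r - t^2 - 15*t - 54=2*r^2 - 12*r - t^2 + t*(-r - 15) - 54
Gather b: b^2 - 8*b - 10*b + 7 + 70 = b^2 - 18*b + 77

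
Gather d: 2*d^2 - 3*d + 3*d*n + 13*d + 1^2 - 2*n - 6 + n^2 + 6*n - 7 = 2*d^2 + d*(3*n + 10) + n^2 + 4*n - 12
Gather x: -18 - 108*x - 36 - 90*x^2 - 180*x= -90*x^2 - 288*x - 54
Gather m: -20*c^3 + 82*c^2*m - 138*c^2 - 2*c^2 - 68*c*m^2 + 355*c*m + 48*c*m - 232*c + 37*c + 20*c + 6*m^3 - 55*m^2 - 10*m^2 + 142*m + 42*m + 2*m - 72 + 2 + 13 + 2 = -20*c^3 - 140*c^2 - 175*c + 6*m^3 + m^2*(-68*c - 65) + m*(82*c^2 + 403*c + 186) - 55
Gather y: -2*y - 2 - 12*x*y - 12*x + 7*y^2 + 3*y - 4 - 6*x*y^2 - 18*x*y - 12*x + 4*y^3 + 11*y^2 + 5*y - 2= -24*x + 4*y^3 + y^2*(18 - 6*x) + y*(6 - 30*x) - 8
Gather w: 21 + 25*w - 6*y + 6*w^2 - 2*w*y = 6*w^2 + w*(25 - 2*y) - 6*y + 21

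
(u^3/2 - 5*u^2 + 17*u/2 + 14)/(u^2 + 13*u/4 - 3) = 2*(u^3 - 10*u^2 + 17*u + 28)/(4*u^2 + 13*u - 12)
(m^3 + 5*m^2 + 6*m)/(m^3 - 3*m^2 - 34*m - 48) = m/(m - 8)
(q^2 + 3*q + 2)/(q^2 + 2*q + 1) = (q + 2)/(q + 1)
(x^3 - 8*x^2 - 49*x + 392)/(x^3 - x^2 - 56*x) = (x - 7)/x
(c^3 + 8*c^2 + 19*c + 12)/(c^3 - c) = (c^2 + 7*c + 12)/(c*(c - 1))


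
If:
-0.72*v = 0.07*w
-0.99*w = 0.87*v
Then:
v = 0.00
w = 0.00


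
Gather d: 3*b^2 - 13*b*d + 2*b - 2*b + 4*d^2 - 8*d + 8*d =3*b^2 - 13*b*d + 4*d^2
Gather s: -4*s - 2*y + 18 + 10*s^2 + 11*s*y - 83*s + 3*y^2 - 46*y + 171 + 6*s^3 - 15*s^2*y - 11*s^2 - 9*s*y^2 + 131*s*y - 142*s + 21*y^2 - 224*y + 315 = 6*s^3 + s^2*(-15*y - 1) + s*(-9*y^2 + 142*y - 229) + 24*y^2 - 272*y + 504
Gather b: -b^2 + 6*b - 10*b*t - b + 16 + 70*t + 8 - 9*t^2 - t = -b^2 + b*(5 - 10*t) - 9*t^2 + 69*t + 24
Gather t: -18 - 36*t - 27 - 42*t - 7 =-78*t - 52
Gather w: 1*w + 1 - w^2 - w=1 - w^2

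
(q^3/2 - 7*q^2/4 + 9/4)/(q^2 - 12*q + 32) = (2*q^3 - 7*q^2 + 9)/(4*(q^2 - 12*q + 32))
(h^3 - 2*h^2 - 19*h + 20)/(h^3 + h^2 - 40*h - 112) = (h^2 - 6*h + 5)/(h^2 - 3*h - 28)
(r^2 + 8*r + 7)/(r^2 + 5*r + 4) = (r + 7)/(r + 4)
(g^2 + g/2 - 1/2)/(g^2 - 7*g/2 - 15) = (-2*g^2 - g + 1)/(-2*g^2 + 7*g + 30)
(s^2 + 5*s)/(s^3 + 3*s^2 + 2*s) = (s + 5)/(s^2 + 3*s + 2)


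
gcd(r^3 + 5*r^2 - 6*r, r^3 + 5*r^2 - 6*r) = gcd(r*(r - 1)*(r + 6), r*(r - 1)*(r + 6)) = r^3 + 5*r^2 - 6*r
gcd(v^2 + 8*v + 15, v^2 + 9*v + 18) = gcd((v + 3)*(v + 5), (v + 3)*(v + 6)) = v + 3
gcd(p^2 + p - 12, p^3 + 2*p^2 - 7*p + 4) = p + 4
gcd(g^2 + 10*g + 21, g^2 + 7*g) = g + 7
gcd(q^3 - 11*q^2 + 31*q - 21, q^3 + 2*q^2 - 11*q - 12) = q - 3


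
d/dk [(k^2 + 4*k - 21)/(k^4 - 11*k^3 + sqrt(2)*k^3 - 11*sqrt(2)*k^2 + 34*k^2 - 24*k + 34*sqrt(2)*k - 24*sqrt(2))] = (2*(k + 2)*(k^4 - 11*k^3 + sqrt(2)*k^3 - 11*sqrt(2)*k^2 + 34*k^2 - 24*k + 34*sqrt(2)*k - 24*sqrt(2)) - (k^2 + 4*k - 21)*(4*k^3 - 33*k^2 + 3*sqrt(2)*k^2 - 22*sqrt(2)*k + 68*k - 24 + 34*sqrt(2)))/(k^4 - 11*k^3 + sqrt(2)*k^3 - 11*sqrt(2)*k^2 + 34*k^2 - 24*k + 34*sqrt(2)*k - 24*sqrt(2))^2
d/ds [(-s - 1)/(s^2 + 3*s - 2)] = (-s^2 - 3*s + (s + 1)*(2*s + 3) + 2)/(s^2 + 3*s - 2)^2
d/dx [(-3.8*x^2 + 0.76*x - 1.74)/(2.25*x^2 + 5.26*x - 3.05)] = (-21.698*x^2 + 31.01*x + 6.8344)/(5.0625*x^4 + 23.67*x^3 + 13.9426*x^2 - 32.086*x + 9.3025)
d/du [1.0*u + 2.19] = 1.00000000000000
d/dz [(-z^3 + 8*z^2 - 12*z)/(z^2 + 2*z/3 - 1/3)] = 3*(-3*z^4 - 4*z^3 + 55*z^2 - 16*z + 12)/(9*z^4 + 12*z^3 - 2*z^2 - 4*z + 1)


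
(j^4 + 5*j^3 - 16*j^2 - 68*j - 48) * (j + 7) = j^5 + 12*j^4 + 19*j^3 - 180*j^2 - 524*j - 336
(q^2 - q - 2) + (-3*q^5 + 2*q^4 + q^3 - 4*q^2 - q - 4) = -3*q^5 + 2*q^4 + q^3 - 3*q^2 - 2*q - 6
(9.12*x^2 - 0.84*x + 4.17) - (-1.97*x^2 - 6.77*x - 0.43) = 11.09*x^2 + 5.93*x + 4.6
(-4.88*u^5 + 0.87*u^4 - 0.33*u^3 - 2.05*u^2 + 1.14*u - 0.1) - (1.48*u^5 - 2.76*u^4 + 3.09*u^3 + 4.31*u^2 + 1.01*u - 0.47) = -6.36*u^5 + 3.63*u^4 - 3.42*u^3 - 6.36*u^2 + 0.13*u + 0.37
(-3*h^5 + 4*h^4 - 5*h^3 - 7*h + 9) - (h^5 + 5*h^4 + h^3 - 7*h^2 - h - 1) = -4*h^5 - h^4 - 6*h^3 + 7*h^2 - 6*h + 10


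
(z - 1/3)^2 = z^2 - 2*z/3 + 1/9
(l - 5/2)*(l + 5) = l^2 + 5*l/2 - 25/2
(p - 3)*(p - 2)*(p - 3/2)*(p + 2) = p^4 - 9*p^3/2 + p^2/2 + 18*p - 18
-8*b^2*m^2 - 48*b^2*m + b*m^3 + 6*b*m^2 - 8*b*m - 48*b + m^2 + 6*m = (-8*b + m)*(m + 6)*(b*m + 1)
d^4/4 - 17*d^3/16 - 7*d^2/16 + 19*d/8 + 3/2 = (d/4 + 1/4)*(d - 4)*(d - 2)*(d + 3/4)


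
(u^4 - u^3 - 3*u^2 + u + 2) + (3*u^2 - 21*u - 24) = u^4 - u^3 - 20*u - 22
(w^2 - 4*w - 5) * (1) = w^2 - 4*w - 5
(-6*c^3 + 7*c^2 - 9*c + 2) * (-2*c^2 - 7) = 12*c^5 - 14*c^4 + 60*c^3 - 53*c^2 + 63*c - 14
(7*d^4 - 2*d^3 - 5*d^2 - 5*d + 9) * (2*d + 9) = 14*d^5 + 59*d^4 - 28*d^3 - 55*d^2 - 27*d + 81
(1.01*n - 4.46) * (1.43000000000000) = 1.4443*n - 6.3778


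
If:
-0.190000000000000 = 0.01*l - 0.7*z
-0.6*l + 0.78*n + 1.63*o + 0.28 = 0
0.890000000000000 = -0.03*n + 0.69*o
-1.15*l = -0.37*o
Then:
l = 0.38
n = -2.53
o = 1.18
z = 0.28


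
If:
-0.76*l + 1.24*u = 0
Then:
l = 1.63157894736842*u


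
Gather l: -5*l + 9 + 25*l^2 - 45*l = 25*l^2 - 50*l + 9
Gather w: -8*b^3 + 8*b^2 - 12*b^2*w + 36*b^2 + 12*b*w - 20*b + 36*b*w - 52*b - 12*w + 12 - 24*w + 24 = -8*b^3 + 44*b^2 - 72*b + w*(-12*b^2 + 48*b - 36) + 36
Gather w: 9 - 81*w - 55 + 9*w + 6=-72*w - 40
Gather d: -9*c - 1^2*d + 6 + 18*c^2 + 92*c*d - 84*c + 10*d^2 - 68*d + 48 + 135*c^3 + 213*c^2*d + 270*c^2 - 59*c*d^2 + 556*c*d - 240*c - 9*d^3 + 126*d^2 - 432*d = 135*c^3 + 288*c^2 - 333*c - 9*d^3 + d^2*(136 - 59*c) + d*(213*c^2 + 648*c - 501) + 54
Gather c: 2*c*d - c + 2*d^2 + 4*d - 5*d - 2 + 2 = c*(2*d - 1) + 2*d^2 - d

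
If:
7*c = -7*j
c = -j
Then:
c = -j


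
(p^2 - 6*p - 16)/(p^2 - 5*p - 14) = (p - 8)/(p - 7)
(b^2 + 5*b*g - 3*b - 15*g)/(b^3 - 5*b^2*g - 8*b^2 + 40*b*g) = (b^2 + 5*b*g - 3*b - 15*g)/(b*(b^2 - 5*b*g - 8*b + 40*g))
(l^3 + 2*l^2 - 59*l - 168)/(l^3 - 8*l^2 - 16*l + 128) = (l^2 + 10*l + 21)/(l^2 - 16)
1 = 1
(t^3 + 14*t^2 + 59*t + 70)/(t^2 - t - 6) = (t^2 + 12*t + 35)/(t - 3)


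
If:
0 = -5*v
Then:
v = 0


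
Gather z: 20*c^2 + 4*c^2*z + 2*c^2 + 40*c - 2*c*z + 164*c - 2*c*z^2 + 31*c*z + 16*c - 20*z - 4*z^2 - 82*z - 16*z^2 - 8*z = 22*c^2 + 220*c + z^2*(-2*c - 20) + z*(4*c^2 + 29*c - 110)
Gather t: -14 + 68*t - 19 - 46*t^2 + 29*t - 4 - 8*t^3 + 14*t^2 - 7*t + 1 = -8*t^3 - 32*t^2 + 90*t - 36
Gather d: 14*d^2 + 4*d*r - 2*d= 14*d^2 + d*(4*r - 2)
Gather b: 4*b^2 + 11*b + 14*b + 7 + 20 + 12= 4*b^2 + 25*b + 39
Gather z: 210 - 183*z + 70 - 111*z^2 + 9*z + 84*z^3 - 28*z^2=84*z^3 - 139*z^2 - 174*z + 280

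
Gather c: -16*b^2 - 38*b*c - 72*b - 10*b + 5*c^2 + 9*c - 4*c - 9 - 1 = -16*b^2 - 82*b + 5*c^2 + c*(5 - 38*b) - 10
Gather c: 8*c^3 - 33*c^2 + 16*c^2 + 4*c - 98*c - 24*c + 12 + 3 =8*c^3 - 17*c^2 - 118*c + 15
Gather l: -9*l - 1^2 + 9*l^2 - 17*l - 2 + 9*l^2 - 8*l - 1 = 18*l^2 - 34*l - 4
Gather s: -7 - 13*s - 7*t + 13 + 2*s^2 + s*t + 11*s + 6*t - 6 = 2*s^2 + s*(t - 2) - t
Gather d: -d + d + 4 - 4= 0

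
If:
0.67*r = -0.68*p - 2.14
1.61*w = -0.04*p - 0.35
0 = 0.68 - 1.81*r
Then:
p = -3.52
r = 0.38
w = -0.13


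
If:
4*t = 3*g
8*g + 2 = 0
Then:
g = -1/4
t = -3/16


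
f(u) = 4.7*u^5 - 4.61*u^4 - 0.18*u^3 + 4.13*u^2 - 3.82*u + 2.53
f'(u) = 23.5*u^4 - 18.44*u^3 - 0.54*u^2 + 8.26*u - 3.82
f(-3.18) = -1937.58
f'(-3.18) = 2960.56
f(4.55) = 7243.35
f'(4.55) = 8357.55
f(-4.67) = -12503.43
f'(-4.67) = 13001.16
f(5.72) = 23926.30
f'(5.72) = 21731.33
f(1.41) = 12.82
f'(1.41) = 47.95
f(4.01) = 3723.27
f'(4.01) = 4907.97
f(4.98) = 11624.37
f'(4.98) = 12200.38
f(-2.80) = -1042.69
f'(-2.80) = 1818.05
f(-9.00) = -307273.85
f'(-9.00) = 167504.36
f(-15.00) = -3800847.17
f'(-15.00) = 1251673.28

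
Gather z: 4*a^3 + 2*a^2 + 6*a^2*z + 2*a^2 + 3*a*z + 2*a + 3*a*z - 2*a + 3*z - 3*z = 4*a^3 + 4*a^2 + z*(6*a^2 + 6*a)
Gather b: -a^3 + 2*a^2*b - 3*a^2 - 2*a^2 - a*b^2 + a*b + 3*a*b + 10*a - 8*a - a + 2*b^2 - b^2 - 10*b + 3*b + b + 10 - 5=-a^3 - 5*a^2 + a + b^2*(1 - a) + b*(2*a^2 + 4*a - 6) + 5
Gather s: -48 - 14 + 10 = -52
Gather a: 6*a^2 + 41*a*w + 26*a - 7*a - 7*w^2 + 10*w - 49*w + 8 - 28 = 6*a^2 + a*(41*w + 19) - 7*w^2 - 39*w - 20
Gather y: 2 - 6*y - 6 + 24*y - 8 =18*y - 12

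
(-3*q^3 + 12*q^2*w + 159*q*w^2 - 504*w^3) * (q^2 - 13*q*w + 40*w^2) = -3*q^5 + 51*q^4*w - 117*q^3*w^2 - 2091*q^2*w^3 + 12912*q*w^4 - 20160*w^5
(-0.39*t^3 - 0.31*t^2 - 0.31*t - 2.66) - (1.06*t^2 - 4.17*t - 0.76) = -0.39*t^3 - 1.37*t^2 + 3.86*t - 1.9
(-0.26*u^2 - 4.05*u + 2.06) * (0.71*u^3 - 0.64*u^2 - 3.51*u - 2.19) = -0.1846*u^5 - 2.7091*u^4 + 4.9672*u^3 + 13.4665*u^2 + 1.6389*u - 4.5114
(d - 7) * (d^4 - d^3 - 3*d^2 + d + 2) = d^5 - 8*d^4 + 4*d^3 + 22*d^2 - 5*d - 14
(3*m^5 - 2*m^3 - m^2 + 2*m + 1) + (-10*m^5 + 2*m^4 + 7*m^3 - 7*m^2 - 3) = -7*m^5 + 2*m^4 + 5*m^3 - 8*m^2 + 2*m - 2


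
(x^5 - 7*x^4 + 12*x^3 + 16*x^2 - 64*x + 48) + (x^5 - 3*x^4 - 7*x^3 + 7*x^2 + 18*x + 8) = 2*x^5 - 10*x^4 + 5*x^3 + 23*x^2 - 46*x + 56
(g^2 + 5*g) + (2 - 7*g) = g^2 - 2*g + 2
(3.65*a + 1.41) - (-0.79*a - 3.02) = 4.44*a + 4.43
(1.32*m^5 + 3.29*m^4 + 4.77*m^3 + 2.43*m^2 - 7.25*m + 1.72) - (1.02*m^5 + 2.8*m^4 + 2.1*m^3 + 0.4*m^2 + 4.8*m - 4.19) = 0.3*m^5 + 0.49*m^4 + 2.67*m^3 + 2.03*m^2 - 12.05*m + 5.91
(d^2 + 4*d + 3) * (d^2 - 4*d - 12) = d^4 - 25*d^2 - 60*d - 36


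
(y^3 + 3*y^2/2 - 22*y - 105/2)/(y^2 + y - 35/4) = 2*(y^2 - 2*y - 15)/(2*y - 5)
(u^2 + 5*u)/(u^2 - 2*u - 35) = u/(u - 7)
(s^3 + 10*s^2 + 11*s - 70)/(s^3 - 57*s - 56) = (s^2 + 3*s - 10)/(s^2 - 7*s - 8)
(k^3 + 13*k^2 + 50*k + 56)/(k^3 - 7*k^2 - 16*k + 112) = (k^2 + 9*k + 14)/(k^2 - 11*k + 28)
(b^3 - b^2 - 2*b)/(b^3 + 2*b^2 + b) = (b - 2)/(b + 1)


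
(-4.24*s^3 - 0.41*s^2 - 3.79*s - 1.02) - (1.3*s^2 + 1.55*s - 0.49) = -4.24*s^3 - 1.71*s^2 - 5.34*s - 0.53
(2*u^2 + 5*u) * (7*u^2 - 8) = 14*u^4 + 35*u^3 - 16*u^2 - 40*u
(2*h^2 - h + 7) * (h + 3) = 2*h^3 + 5*h^2 + 4*h + 21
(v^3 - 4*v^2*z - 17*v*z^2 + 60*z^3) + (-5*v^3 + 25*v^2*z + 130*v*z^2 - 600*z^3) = -4*v^3 + 21*v^2*z + 113*v*z^2 - 540*z^3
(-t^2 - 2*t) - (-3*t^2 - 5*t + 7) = 2*t^2 + 3*t - 7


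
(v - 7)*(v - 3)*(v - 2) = v^3 - 12*v^2 + 41*v - 42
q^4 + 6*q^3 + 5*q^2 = q^2*(q + 1)*(q + 5)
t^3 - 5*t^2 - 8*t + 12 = (t - 6)*(t - 1)*(t + 2)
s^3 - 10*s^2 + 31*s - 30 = (s - 5)*(s - 3)*(s - 2)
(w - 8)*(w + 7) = w^2 - w - 56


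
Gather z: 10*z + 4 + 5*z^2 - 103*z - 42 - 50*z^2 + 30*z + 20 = -45*z^2 - 63*z - 18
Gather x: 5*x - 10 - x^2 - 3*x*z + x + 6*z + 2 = -x^2 + x*(6 - 3*z) + 6*z - 8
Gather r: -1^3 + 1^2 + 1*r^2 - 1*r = r^2 - r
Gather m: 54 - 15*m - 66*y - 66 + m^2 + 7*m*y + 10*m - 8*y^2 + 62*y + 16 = m^2 + m*(7*y - 5) - 8*y^2 - 4*y + 4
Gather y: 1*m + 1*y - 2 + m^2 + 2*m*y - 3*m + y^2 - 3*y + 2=m^2 - 2*m + y^2 + y*(2*m - 2)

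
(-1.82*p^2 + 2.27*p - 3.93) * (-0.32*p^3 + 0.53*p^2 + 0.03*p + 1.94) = 0.5824*p^5 - 1.691*p^4 + 2.4061*p^3 - 5.5456*p^2 + 4.2859*p - 7.6242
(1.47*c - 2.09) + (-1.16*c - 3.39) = 0.31*c - 5.48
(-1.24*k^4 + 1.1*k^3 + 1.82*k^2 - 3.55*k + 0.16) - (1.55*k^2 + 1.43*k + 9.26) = -1.24*k^4 + 1.1*k^3 + 0.27*k^2 - 4.98*k - 9.1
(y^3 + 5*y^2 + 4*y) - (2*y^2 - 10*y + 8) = y^3 + 3*y^2 + 14*y - 8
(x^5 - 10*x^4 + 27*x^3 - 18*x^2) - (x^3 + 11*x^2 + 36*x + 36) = x^5 - 10*x^4 + 26*x^3 - 29*x^2 - 36*x - 36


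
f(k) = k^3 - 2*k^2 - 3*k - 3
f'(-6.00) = 129.00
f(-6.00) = -273.00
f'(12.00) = 381.00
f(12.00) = 1401.00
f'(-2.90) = 33.83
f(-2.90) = -35.51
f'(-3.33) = 43.59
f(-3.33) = -52.11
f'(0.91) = -4.16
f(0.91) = -6.63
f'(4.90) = 49.43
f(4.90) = 51.93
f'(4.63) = 42.79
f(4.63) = 39.49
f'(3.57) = 20.95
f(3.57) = 6.30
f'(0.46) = -4.21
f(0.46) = -4.71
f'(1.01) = -3.98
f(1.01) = -7.04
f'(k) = 3*k^2 - 4*k - 3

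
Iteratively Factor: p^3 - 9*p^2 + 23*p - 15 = (p - 3)*(p^2 - 6*p + 5) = (p - 5)*(p - 3)*(p - 1)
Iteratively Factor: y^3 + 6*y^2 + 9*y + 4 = (y + 1)*(y^2 + 5*y + 4) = (y + 1)^2*(y + 4)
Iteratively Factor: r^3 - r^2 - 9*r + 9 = (r + 3)*(r^2 - 4*r + 3) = (r - 1)*(r + 3)*(r - 3)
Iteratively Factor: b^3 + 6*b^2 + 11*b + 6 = (b + 2)*(b^2 + 4*b + 3) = (b + 2)*(b + 3)*(b + 1)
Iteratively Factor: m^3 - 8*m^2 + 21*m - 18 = (m - 3)*(m^2 - 5*m + 6) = (m - 3)^2*(m - 2)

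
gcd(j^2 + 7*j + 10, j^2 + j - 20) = j + 5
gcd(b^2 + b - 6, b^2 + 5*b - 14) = b - 2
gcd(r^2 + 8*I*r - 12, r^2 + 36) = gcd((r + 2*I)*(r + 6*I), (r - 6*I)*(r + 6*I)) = r + 6*I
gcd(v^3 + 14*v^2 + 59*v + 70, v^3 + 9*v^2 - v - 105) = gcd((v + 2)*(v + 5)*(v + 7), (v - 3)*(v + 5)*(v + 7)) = v^2 + 12*v + 35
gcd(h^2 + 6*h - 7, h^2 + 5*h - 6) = h - 1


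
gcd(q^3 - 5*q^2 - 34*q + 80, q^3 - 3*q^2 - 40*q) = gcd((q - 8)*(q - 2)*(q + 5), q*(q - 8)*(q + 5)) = q^2 - 3*q - 40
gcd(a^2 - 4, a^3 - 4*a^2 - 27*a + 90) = 1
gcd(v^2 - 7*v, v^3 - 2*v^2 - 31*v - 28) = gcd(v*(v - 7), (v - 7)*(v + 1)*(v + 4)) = v - 7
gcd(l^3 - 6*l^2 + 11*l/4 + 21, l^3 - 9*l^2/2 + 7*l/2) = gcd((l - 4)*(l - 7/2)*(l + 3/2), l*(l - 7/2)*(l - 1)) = l - 7/2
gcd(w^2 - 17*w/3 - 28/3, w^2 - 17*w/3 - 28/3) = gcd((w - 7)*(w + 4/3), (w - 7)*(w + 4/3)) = w^2 - 17*w/3 - 28/3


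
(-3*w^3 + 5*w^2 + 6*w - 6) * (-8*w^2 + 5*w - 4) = 24*w^5 - 55*w^4 - 11*w^3 + 58*w^2 - 54*w + 24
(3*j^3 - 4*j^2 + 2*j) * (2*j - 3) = 6*j^4 - 17*j^3 + 16*j^2 - 6*j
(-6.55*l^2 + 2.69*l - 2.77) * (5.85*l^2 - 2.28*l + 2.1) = -38.3175*l^4 + 30.6705*l^3 - 36.0927*l^2 + 11.9646*l - 5.817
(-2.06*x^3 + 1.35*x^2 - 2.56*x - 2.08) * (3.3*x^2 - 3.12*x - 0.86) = -6.798*x^5 + 10.8822*x^4 - 10.8884*x^3 - 0.0377999999999998*x^2 + 8.6912*x + 1.7888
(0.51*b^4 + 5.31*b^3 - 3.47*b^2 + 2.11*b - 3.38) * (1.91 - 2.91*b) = -1.4841*b^5 - 14.478*b^4 + 20.2398*b^3 - 12.7678*b^2 + 13.8659*b - 6.4558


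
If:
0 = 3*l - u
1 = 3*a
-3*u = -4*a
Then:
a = 1/3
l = 4/27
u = 4/9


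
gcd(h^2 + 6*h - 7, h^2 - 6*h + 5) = h - 1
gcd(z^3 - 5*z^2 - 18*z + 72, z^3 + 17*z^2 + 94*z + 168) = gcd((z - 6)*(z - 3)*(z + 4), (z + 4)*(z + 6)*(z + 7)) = z + 4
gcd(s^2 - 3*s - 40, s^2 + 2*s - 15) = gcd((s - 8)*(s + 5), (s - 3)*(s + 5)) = s + 5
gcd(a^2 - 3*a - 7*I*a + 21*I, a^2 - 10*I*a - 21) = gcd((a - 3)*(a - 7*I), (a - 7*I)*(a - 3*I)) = a - 7*I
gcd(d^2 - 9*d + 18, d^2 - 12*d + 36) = d - 6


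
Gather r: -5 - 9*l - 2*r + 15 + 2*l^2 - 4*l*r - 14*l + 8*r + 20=2*l^2 - 23*l + r*(6 - 4*l) + 30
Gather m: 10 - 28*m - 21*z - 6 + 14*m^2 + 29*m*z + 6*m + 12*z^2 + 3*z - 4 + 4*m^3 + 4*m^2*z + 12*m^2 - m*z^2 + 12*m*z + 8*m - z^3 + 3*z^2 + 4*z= 4*m^3 + m^2*(4*z + 26) + m*(-z^2 + 41*z - 14) - z^3 + 15*z^2 - 14*z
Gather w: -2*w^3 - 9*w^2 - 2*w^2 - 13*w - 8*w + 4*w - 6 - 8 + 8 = -2*w^3 - 11*w^2 - 17*w - 6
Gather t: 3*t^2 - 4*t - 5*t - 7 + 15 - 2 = 3*t^2 - 9*t + 6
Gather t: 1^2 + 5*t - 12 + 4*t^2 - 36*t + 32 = 4*t^2 - 31*t + 21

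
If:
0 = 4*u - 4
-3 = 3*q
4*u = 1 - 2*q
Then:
No Solution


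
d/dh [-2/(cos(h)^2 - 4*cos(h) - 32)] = 4*(2 - cos(h))*sin(h)/(sin(h)^2 + 4*cos(h) + 31)^2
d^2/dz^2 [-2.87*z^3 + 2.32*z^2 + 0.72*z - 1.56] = 4.64 - 17.22*z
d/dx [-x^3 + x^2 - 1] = x*(2 - 3*x)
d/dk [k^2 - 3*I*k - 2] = 2*k - 3*I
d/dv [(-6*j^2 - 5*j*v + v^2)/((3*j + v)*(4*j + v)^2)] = v*(57*j^2 + 14*j*v - v^2)/(576*j^5 + 816*j^4*v + 460*j^3*v^2 + 129*j^2*v^3 + 18*j*v^4 + v^5)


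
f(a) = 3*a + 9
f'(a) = 3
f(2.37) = 16.11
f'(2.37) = 3.00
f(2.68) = 17.04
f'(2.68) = 3.00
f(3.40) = 19.20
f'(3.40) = 3.00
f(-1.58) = 4.26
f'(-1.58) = 3.00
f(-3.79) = -2.37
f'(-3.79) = 3.00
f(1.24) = 12.72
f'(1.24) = 3.00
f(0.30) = 9.90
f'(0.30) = 3.00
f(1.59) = 13.77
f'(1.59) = 3.00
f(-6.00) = -9.00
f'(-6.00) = 3.00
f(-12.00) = -27.00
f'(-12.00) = 3.00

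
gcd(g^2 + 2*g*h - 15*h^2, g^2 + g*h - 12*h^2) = g - 3*h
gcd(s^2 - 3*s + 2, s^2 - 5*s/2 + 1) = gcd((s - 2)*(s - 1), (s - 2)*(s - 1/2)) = s - 2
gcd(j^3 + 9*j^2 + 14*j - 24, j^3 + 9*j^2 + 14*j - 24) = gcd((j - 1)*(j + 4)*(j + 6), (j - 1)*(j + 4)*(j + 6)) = j^3 + 9*j^2 + 14*j - 24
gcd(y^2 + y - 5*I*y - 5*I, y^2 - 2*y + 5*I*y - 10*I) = 1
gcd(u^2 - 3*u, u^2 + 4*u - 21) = u - 3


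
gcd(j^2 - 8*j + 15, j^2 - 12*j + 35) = j - 5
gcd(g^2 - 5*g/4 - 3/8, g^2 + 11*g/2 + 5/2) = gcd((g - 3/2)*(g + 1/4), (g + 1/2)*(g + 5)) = 1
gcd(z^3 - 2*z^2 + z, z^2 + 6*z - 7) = z - 1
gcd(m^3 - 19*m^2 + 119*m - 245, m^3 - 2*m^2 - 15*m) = m - 5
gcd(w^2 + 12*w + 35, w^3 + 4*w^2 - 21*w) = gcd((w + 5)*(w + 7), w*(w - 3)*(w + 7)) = w + 7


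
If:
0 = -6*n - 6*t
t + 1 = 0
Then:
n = 1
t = -1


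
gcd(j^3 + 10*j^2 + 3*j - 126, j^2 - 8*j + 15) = j - 3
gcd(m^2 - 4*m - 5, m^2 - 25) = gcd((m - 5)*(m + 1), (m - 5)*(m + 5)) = m - 5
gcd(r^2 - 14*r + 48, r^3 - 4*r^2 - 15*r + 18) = r - 6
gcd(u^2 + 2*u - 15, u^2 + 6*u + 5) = u + 5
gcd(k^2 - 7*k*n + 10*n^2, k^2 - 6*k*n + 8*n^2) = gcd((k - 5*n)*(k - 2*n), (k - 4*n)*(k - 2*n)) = k - 2*n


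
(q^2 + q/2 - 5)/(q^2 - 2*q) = (q + 5/2)/q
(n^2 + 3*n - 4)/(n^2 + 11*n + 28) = (n - 1)/(n + 7)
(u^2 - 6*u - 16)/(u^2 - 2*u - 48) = (u + 2)/(u + 6)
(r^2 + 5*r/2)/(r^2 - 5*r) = (r + 5/2)/(r - 5)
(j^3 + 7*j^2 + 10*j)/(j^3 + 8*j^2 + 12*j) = (j + 5)/(j + 6)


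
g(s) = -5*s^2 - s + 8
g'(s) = -10*s - 1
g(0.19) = 7.63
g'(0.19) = -2.90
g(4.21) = -84.83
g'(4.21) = -43.10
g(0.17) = 7.69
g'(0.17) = -2.70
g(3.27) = -48.73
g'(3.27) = -33.70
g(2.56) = -27.33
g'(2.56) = -26.60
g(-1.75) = -5.56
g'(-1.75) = 16.50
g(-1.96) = -9.25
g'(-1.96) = 18.60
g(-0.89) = 4.93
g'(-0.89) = 7.90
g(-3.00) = -34.00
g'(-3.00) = 29.00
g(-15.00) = -1102.00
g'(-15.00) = 149.00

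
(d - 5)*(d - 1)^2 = d^3 - 7*d^2 + 11*d - 5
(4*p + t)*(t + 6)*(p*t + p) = 4*p^2*t^2 + 28*p^2*t + 24*p^2 + p*t^3 + 7*p*t^2 + 6*p*t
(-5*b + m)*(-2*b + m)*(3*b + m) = 30*b^3 - 11*b^2*m - 4*b*m^2 + m^3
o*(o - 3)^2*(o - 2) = o^4 - 8*o^3 + 21*o^2 - 18*o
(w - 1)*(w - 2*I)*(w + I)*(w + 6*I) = w^4 - w^3 + 5*I*w^3 + 8*w^2 - 5*I*w^2 - 8*w + 12*I*w - 12*I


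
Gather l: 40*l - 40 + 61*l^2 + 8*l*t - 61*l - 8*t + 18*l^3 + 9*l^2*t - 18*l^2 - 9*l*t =18*l^3 + l^2*(9*t + 43) + l*(-t - 21) - 8*t - 40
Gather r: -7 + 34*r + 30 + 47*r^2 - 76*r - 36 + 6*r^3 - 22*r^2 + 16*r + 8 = 6*r^3 + 25*r^2 - 26*r - 5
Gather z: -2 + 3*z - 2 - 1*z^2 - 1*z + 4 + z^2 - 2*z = 0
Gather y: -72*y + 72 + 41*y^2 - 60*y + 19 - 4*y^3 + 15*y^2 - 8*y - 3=-4*y^3 + 56*y^2 - 140*y + 88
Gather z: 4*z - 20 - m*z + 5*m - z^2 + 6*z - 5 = 5*m - z^2 + z*(10 - m) - 25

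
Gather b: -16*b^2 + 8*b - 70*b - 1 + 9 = -16*b^2 - 62*b + 8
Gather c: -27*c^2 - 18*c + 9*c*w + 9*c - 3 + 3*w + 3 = -27*c^2 + c*(9*w - 9) + 3*w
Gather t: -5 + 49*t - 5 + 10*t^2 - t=10*t^2 + 48*t - 10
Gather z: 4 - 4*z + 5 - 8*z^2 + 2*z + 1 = -8*z^2 - 2*z + 10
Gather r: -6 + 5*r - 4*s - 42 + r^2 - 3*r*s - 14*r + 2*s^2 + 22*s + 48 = r^2 + r*(-3*s - 9) + 2*s^2 + 18*s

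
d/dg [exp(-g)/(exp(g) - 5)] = (5 - 2*exp(g))*exp(-g)/(exp(2*g) - 10*exp(g) + 25)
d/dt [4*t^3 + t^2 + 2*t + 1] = 12*t^2 + 2*t + 2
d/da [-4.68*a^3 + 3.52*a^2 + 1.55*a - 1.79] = -14.04*a^2 + 7.04*a + 1.55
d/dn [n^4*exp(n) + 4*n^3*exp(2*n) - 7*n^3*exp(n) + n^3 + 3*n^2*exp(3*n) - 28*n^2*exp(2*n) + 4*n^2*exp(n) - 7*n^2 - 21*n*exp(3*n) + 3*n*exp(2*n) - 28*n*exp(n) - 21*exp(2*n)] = n^4*exp(n) + 8*n^3*exp(2*n) - 3*n^3*exp(n) + 9*n^2*exp(3*n) - 44*n^2*exp(2*n) - 17*n^2*exp(n) + 3*n^2 - 57*n*exp(3*n) - 50*n*exp(2*n) - 20*n*exp(n) - 14*n - 21*exp(3*n) - 39*exp(2*n) - 28*exp(n)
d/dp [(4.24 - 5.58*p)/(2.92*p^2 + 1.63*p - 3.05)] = (16.2936*p^2 - 24.7616*p + 10.1078)/(8.5264*p^4 + 9.5192*p^3 - 15.1551*p^2 - 9.943*p + 9.3025)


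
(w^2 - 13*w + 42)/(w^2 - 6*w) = (w - 7)/w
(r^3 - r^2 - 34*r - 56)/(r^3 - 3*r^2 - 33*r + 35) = (r^2 + 6*r + 8)/(r^2 + 4*r - 5)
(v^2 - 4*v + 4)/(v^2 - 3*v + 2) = (v - 2)/(v - 1)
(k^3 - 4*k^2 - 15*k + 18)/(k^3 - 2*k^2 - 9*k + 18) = (k^2 - 7*k + 6)/(k^2 - 5*k + 6)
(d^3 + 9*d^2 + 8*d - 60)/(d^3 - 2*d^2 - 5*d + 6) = (d^3 + 9*d^2 + 8*d - 60)/(d^3 - 2*d^2 - 5*d + 6)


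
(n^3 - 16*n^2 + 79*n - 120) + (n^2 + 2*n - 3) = n^3 - 15*n^2 + 81*n - 123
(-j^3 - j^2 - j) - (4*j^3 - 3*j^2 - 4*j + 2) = -5*j^3 + 2*j^2 + 3*j - 2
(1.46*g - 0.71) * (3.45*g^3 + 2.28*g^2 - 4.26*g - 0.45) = 5.037*g^4 + 0.8793*g^3 - 7.8384*g^2 + 2.3676*g + 0.3195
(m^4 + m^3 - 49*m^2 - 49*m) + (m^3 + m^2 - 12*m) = m^4 + 2*m^3 - 48*m^2 - 61*m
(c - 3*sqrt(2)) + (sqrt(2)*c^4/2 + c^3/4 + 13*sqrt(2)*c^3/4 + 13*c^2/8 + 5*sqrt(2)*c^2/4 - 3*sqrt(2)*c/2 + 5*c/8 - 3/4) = sqrt(2)*c^4/2 + c^3/4 + 13*sqrt(2)*c^3/4 + 13*c^2/8 + 5*sqrt(2)*c^2/4 - 3*sqrt(2)*c/2 + 13*c/8 - 3*sqrt(2) - 3/4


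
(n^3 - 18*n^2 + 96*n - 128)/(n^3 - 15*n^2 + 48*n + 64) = (n - 2)/(n + 1)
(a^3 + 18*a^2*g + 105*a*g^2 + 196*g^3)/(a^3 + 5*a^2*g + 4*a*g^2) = (a^2 + 14*a*g + 49*g^2)/(a*(a + g))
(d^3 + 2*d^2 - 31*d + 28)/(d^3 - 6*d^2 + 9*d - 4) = (d + 7)/(d - 1)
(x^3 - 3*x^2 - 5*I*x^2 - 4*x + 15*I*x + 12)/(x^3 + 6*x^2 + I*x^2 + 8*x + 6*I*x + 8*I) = (x^3 + x^2*(-3 - 5*I) + x*(-4 + 15*I) + 12)/(x^3 + x^2*(6 + I) + x*(8 + 6*I) + 8*I)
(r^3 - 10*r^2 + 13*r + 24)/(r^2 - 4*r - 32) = (r^2 - 2*r - 3)/(r + 4)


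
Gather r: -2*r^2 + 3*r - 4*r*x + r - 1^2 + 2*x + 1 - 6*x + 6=-2*r^2 + r*(4 - 4*x) - 4*x + 6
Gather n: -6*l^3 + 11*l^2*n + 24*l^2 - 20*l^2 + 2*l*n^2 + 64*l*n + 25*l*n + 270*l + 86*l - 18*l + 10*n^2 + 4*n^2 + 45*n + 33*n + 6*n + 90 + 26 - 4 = -6*l^3 + 4*l^2 + 338*l + n^2*(2*l + 14) + n*(11*l^2 + 89*l + 84) + 112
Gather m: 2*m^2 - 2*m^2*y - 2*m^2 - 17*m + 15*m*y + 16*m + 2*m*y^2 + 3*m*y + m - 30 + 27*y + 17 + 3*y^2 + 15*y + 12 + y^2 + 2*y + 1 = -2*m^2*y + m*(2*y^2 + 18*y) + 4*y^2 + 44*y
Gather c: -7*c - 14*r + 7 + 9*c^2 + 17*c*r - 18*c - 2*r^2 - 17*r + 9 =9*c^2 + c*(17*r - 25) - 2*r^2 - 31*r + 16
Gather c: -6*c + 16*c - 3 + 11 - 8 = 10*c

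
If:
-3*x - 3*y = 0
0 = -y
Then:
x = 0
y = 0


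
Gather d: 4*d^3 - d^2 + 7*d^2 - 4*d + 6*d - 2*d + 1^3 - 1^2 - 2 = 4*d^3 + 6*d^2 - 2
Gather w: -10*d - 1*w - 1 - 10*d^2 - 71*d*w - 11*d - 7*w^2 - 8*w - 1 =-10*d^2 - 21*d - 7*w^2 + w*(-71*d - 9) - 2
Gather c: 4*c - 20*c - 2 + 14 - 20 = -16*c - 8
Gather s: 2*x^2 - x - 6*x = 2*x^2 - 7*x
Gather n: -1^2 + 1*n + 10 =n + 9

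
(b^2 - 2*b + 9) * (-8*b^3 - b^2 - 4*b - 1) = -8*b^5 + 15*b^4 - 74*b^3 - 2*b^2 - 34*b - 9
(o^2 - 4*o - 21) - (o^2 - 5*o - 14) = o - 7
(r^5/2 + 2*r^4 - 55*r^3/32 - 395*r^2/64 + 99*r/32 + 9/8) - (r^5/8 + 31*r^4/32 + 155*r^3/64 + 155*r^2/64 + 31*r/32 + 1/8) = 3*r^5/8 + 33*r^4/32 - 265*r^3/64 - 275*r^2/32 + 17*r/8 + 1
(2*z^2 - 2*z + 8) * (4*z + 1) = 8*z^3 - 6*z^2 + 30*z + 8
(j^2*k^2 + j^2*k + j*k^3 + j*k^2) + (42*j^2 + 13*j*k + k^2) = j^2*k^2 + j^2*k + 42*j^2 + j*k^3 + j*k^2 + 13*j*k + k^2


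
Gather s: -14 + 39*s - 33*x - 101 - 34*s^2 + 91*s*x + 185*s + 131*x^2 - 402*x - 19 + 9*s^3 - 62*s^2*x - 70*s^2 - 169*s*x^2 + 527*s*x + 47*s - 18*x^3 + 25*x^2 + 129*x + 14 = 9*s^3 + s^2*(-62*x - 104) + s*(-169*x^2 + 618*x + 271) - 18*x^3 + 156*x^2 - 306*x - 120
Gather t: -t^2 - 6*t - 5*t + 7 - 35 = -t^2 - 11*t - 28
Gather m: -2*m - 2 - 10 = -2*m - 12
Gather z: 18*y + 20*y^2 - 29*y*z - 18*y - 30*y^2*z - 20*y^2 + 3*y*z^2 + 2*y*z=3*y*z^2 + z*(-30*y^2 - 27*y)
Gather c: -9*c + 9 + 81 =90 - 9*c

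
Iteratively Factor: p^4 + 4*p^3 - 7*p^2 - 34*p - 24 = (p + 4)*(p^3 - 7*p - 6) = (p + 1)*(p + 4)*(p^2 - p - 6) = (p - 3)*(p + 1)*(p + 4)*(p + 2)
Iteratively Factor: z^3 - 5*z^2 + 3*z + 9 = (z - 3)*(z^2 - 2*z - 3) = (z - 3)^2*(z + 1)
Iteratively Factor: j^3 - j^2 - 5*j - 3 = (j - 3)*(j^2 + 2*j + 1) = (j - 3)*(j + 1)*(j + 1)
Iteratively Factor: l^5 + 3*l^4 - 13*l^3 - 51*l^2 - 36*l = (l - 4)*(l^4 + 7*l^3 + 15*l^2 + 9*l) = l*(l - 4)*(l^3 + 7*l^2 + 15*l + 9) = l*(l - 4)*(l + 1)*(l^2 + 6*l + 9) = l*(l - 4)*(l + 1)*(l + 3)*(l + 3)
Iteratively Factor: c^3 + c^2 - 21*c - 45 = (c - 5)*(c^2 + 6*c + 9) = (c - 5)*(c + 3)*(c + 3)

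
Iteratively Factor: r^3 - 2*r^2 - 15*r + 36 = (r - 3)*(r^2 + r - 12) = (r - 3)^2*(r + 4)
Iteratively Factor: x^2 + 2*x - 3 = (x + 3)*(x - 1)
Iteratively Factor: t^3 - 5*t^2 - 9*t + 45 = (t - 5)*(t^2 - 9) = (t - 5)*(t + 3)*(t - 3)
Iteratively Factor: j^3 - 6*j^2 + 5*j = (j - 5)*(j^2 - j) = j*(j - 5)*(j - 1)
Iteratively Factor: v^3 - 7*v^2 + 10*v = (v - 5)*(v^2 - 2*v) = (v - 5)*(v - 2)*(v)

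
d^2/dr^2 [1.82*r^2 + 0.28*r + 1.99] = 3.64000000000000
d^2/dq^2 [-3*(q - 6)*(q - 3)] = -6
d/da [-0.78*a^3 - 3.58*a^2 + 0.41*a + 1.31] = -2.34*a^2 - 7.16*a + 0.41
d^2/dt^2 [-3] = 0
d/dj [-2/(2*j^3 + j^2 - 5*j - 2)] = 2*(6*j^2 + 2*j - 5)/(2*j^3 + j^2 - 5*j - 2)^2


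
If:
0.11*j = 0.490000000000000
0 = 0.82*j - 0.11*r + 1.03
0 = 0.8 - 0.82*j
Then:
No Solution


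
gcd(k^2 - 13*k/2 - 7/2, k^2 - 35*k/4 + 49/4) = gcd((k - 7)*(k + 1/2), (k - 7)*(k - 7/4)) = k - 7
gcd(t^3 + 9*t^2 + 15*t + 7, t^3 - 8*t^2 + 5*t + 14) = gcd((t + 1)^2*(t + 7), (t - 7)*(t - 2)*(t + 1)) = t + 1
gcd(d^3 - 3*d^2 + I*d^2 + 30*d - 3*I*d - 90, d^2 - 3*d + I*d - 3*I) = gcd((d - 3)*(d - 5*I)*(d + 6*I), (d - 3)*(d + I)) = d - 3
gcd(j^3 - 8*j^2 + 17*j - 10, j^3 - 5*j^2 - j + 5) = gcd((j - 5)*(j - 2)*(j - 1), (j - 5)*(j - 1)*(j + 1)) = j^2 - 6*j + 5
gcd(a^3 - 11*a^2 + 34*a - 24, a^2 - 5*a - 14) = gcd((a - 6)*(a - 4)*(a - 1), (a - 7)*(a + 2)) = 1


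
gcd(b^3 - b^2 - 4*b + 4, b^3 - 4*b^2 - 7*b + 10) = b^2 + b - 2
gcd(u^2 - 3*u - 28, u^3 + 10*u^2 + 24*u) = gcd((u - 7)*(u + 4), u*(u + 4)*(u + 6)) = u + 4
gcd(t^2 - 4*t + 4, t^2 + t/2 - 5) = t - 2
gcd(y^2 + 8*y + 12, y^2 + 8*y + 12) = y^2 + 8*y + 12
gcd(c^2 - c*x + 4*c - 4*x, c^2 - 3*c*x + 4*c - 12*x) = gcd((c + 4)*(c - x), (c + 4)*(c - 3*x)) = c + 4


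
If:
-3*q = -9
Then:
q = 3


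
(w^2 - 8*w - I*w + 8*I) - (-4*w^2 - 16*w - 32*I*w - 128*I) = 5*w^2 + 8*w + 31*I*w + 136*I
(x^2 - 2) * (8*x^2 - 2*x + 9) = 8*x^4 - 2*x^3 - 7*x^2 + 4*x - 18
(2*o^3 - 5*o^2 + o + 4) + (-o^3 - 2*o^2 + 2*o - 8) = o^3 - 7*o^2 + 3*o - 4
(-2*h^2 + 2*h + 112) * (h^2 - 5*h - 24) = -2*h^4 + 12*h^3 + 150*h^2 - 608*h - 2688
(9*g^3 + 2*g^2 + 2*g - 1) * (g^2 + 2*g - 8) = 9*g^5 + 20*g^4 - 66*g^3 - 13*g^2 - 18*g + 8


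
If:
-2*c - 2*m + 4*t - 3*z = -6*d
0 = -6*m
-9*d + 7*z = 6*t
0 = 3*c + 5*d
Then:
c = 5*z/6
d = -z/2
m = 0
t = 23*z/12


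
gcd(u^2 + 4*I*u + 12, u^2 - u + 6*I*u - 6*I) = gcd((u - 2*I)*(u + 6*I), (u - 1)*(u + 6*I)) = u + 6*I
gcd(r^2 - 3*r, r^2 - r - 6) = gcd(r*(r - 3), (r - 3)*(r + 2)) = r - 3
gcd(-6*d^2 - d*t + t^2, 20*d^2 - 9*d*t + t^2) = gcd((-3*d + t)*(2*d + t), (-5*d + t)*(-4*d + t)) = 1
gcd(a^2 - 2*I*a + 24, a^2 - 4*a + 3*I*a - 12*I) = 1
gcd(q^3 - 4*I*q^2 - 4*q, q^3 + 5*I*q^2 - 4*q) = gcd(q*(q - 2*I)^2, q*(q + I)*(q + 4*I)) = q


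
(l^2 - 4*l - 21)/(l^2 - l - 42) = (l + 3)/(l + 6)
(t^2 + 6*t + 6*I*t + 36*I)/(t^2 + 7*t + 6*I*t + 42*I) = (t + 6)/(t + 7)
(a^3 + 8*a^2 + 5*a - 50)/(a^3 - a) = (a^3 + 8*a^2 + 5*a - 50)/(a^3 - a)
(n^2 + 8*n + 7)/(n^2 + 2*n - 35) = (n + 1)/(n - 5)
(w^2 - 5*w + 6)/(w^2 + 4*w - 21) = (w - 2)/(w + 7)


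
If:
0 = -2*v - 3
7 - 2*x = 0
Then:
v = -3/2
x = 7/2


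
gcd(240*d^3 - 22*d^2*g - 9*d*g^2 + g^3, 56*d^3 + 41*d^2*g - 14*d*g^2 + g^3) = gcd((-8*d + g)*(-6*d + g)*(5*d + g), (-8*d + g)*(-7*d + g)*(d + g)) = 8*d - g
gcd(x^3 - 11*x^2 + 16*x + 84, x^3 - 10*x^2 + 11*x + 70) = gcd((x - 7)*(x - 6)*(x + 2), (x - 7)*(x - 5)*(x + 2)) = x^2 - 5*x - 14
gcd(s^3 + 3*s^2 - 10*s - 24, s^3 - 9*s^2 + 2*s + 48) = s^2 - s - 6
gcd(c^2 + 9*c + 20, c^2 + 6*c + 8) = c + 4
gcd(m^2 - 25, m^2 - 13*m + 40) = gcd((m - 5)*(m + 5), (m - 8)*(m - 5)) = m - 5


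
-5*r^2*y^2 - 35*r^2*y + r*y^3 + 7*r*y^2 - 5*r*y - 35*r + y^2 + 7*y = (-5*r + y)*(y + 7)*(r*y + 1)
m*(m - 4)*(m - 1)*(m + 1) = m^4 - 4*m^3 - m^2 + 4*m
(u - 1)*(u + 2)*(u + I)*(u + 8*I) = u^4 + u^3 + 9*I*u^3 - 10*u^2 + 9*I*u^2 - 8*u - 18*I*u + 16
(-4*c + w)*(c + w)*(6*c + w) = -24*c^3 - 22*c^2*w + 3*c*w^2 + w^3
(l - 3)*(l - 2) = l^2 - 5*l + 6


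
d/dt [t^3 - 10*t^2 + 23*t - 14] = 3*t^2 - 20*t + 23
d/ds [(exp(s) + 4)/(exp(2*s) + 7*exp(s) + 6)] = (-(exp(s) + 4)*(2*exp(s) + 7) + exp(2*s) + 7*exp(s) + 6)*exp(s)/(exp(2*s) + 7*exp(s) + 6)^2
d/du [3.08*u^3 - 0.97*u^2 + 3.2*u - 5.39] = 9.24*u^2 - 1.94*u + 3.2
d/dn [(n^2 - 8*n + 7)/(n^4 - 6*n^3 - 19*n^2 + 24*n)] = 2*(-n^3 + 13*n^2 - 35*n - 84)/(n^2*(n^4 - 10*n^3 - 23*n^2 + 240*n + 576))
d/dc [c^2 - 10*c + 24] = 2*c - 10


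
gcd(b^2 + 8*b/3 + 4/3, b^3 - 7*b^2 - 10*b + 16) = b + 2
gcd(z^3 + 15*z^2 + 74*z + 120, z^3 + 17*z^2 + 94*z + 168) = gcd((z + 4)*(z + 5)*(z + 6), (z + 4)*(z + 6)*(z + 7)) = z^2 + 10*z + 24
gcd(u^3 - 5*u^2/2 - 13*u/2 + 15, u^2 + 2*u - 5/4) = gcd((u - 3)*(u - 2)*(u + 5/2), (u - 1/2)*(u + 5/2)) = u + 5/2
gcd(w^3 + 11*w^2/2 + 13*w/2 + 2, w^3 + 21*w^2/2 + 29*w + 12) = w^2 + 9*w/2 + 2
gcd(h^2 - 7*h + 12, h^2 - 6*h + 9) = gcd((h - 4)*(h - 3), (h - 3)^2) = h - 3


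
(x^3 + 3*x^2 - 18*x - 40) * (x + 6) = x^4 + 9*x^3 - 148*x - 240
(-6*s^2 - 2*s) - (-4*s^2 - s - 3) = -2*s^2 - s + 3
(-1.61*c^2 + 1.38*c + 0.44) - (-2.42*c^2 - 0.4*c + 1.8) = 0.81*c^2 + 1.78*c - 1.36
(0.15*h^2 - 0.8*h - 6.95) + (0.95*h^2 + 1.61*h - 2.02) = 1.1*h^2 + 0.81*h - 8.97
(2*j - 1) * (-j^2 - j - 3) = -2*j^3 - j^2 - 5*j + 3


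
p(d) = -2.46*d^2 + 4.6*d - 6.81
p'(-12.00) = 63.64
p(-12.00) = -416.25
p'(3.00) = -10.16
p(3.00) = -15.15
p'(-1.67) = 12.82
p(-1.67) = -21.35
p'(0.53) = 1.99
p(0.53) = -5.06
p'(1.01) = -0.37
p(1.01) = -4.67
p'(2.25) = -6.47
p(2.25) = -8.91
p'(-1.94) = 14.14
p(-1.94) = -24.99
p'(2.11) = -5.78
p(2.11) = -8.06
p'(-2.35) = 16.16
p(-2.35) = -31.21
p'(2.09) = -5.68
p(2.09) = -7.94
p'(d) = 4.6 - 4.92*d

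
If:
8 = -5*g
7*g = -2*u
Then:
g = -8/5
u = 28/5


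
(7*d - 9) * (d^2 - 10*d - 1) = 7*d^3 - 79*d^2 + 83*d + 9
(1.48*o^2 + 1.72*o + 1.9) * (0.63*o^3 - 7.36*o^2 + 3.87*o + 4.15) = 0.9324*o^5 - 9.8092*o^4 - 5.7346*o^3 - 1.1856*o^2 + 14.491*o + 7.885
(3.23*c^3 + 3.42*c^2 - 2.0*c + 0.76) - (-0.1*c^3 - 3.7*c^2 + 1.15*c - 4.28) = 3.33*c^3 + 7.12*c^2 - 3.15*c + 5.04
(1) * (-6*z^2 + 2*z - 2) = -6*z^2 + 2*z - 2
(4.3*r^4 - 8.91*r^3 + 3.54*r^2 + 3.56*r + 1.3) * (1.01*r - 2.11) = 4.343*r^5 - 18.0721*r^4 + 22.3755*r^3 - 3.8738*r^2 - 6.1986*r - 2.743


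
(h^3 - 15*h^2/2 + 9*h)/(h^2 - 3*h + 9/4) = 2*h*(h - 6)/(2*h - 3)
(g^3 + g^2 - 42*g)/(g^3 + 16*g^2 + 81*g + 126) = g*(g - 6)/(g^2 + 9*g + 18)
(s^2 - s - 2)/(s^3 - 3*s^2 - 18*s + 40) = (s + 1)/(s^2 - s - 20)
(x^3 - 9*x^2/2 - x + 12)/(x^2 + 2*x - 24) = (x^2 - x/2 - 3)/(x + 6)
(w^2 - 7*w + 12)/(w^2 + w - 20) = (w - 3)/(w + 5)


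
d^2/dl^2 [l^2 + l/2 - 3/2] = 2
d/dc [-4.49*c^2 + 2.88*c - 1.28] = 2.88 - 8.98*c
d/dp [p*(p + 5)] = 2*p + 5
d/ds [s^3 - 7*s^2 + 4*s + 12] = 3*s^2 - 14*s + 4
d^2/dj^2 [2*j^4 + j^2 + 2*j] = 24*j^2 + 2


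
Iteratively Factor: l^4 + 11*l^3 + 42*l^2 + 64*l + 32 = (l + 1)*(l^3 + 10*l^2 + 32*l + 32) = (l + 1)*(l + 4)*(l^2 + 6*l + 8) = (l + 1)*(l + 4)^2*(l + 2)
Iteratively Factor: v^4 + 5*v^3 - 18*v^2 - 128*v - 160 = (v + 4)*(v^3 + v^2 - 22*v - 40) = (v + 4)^2*(v^2 - 3*v - 10) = (v - 5)*(v + 4)^2*(v + 2)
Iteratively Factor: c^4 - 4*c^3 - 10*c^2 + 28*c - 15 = (c - 5)*(c^3 + c^2 - 5*c + 3) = (c - 5)*(c - 1)*(c^2 + 2*c - 3) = (c - 5)*(c - 1)*(c + 3)*(c - 1)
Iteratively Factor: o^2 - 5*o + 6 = (o - 3)*(o - 2)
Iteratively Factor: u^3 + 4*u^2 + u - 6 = (u + 3)*(u^2 + u - 2) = (u + 2)*(u + 3)*(u - 1)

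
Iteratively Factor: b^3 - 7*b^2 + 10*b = (b - 2)*(b^2 - 5*b) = (b - 5)*(b - 2)*(b)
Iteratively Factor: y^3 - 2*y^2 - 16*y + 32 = (y - 2)*(y^2 - 16) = (y - 4)*(y - 2)*(y + 4)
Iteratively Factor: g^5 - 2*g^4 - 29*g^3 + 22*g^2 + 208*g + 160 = (g - 5)*(g^4 + 3*g^3 - 14*g^2 - 48*g - 32) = (g - 5)*(g - 4)*(g^3 + 7*g^2 + 14*g + 8) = (g - 5)*(g - 4)*(g + 2)*(g^2 + 5*g + 4) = (g - 5)*(g - 4)*(g + 2)*(g + 4)*(g + 1)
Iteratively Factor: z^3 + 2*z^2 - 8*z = (z + 4)*(z^2 - 2*z) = z*(z + 4)*(z - 2)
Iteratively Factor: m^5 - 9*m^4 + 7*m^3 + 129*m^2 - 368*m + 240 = (m - 1)*(m^4 - 8*m^3 - m^2 + 128*m - 240) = (m - 3)*(m - 1)*(m^3 - 5*m^2 - 16*m + 80) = (m - 3)*(m - 1)*(m + 4)*(m^2 - 9*m + 20) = (m - 4)*(m - 3)*(m - 1)*(m + 4)*(m - 5)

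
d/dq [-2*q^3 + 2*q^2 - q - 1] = -6*q^2 + 4*q - 1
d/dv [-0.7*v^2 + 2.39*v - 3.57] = 2.39 - 1.4*v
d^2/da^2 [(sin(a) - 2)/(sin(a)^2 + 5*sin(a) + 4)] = (-sin(a)^4 + 14*sin(a)^3 + 42*sin(a)^2 - 16*sin(a) - 124)/((sin(a) + 1)^2*(sin(a) + 4)^3)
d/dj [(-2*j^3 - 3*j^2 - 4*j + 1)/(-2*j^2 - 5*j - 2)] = (4*j^4 + 20*j^3 + 19*j^2 + 16*j + 13)/(4*j^4 + 20*j^3 + 33*j^2 + 20*j + 4)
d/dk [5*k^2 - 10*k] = 10*k - 10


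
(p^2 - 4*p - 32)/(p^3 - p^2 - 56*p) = (p + 4)/(p*(p + 7))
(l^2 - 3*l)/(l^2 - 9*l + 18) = l/(l - 6)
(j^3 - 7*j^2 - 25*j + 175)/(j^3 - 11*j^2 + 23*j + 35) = (j + 5)/(j + 1)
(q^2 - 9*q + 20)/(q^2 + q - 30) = (q - 4)/(q + 6)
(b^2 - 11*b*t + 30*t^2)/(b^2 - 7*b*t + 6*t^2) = (-b + 5*t)/(-b + t)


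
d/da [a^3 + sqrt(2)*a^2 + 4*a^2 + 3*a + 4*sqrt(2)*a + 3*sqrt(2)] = 3*a^2 + 2*sqrt(2)*a + 8*a + 3 + 4*sqrt(2)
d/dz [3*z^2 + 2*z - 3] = 6*z + 2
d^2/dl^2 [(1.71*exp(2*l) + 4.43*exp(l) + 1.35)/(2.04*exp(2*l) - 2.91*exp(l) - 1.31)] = (1.4210854715202e-14*exp(5*l) + 28.587132*exp(4*l) + 81.530559*exp(3*l) + 66.546045*exp(2*l) + 20.713416*exp(l) + 2.455988)*exp(l)/(8.489664*exp(6*l) - 36.330768*exp(5*l) + 35.469684*exp(4*l) + 22.017933*exp(3*l) - 22.777101*exp(2*l) - 14.981553*exp(l) - 2.248091)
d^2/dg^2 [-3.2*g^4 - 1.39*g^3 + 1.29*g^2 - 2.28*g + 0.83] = -38.4*g^2 - 8.34*g + 2.58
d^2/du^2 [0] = 0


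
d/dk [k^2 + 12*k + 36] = 2*k + 12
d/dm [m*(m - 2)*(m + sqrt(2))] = m*(m - 2) + m*(m + sqrt(2)) + (m - 2)*(m + sqrt(2))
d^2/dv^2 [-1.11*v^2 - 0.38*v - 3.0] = -2.22000000000000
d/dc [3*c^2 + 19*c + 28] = 6*c + 19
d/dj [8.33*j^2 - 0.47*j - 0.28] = 16.66*j - 0.47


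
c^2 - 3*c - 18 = (c - 6)*(c + 3)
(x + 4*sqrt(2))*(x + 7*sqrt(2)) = x^2 + 11*sqrt(2)*x + 56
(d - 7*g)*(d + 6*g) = d^2 - d*g - 42*g^2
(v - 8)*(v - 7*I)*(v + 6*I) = v^3 - 8*v^2 - I*v^2 + 42*v + 8*I*v - 336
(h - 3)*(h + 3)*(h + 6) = h^3 + 6*h^2 - 9*h - 54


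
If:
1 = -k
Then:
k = -1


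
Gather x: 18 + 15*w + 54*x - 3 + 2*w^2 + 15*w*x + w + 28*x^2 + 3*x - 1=2*w^2 + 16*w + 28*x^2 + x*(15*w + 57) + 14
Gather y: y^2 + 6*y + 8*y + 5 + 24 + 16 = y^2 + 14*y + 45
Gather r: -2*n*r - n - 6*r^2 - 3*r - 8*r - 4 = -n - 6*r^2 + r*(-2*n - 11) - 4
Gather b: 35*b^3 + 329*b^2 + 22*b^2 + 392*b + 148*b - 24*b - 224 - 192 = 35*b^3 + 351*b^2 + 516*b - 416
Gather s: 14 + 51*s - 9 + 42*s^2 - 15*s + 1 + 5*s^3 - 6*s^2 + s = 5*s^3 + 36*s^2 + 37*s + 6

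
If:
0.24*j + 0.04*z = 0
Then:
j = -0.166666666666667*z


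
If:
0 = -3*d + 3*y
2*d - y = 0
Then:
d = 0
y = 0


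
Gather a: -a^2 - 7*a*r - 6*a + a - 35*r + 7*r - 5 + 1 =-a^2 + a*(-7*r - 5) - 28*r - 4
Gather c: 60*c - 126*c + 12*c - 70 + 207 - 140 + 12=9 - 54*c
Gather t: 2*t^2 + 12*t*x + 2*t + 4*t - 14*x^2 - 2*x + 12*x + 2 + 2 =2*t^2 + t*(12*x + 6) - 14*x^2 + 10*x + 4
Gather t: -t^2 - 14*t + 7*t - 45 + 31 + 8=-t^2 - 7*t - 6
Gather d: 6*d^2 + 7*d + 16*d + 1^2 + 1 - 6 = 6*d^2 + 23*d - 4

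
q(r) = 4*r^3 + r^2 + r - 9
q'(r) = 12*r^2 + 2*r + 1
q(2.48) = 60.64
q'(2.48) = 79.76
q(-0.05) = -9.05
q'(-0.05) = 0.93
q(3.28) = 146.19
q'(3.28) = 136.66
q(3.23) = 139.46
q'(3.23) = 132.65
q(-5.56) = -671.16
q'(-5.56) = 360.84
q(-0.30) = -9.32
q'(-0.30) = 1.48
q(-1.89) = -34.32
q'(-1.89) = 40.09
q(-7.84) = -1882.94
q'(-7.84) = 722.91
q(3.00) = 111.00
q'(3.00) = 115.00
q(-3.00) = -111.00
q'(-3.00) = 103.00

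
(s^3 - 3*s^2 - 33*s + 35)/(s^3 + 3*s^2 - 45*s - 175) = (s - 1)/(s + 5)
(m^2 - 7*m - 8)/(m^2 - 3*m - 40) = (m + 1)/(m + 5)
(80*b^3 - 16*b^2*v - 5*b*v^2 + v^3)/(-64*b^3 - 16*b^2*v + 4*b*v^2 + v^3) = (-5*b + v)/(4*b + v)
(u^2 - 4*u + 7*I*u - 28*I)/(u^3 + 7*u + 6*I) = (u^2 + u*(-4 + 7*I) - 28*I)/(u^3 + 7*u + 6*I)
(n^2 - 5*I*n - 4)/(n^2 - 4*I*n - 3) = (n - 4*I)/(n - 3*I)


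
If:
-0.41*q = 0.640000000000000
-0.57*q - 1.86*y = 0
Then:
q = -1.56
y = 0.48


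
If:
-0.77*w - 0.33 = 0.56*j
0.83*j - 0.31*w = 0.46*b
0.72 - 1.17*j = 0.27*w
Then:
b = 2.26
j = 0.86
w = -1.05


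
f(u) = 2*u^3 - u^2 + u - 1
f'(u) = 6*u^2 - 2*u + 1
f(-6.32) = -552.13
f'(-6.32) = 253.29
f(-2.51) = -41.44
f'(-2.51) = 43.82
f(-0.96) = -4.65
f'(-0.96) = 8.45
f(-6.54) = -609.76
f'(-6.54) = 270.71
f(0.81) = 0.22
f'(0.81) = 3.32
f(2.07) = 14.52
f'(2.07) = 22.57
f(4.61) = 178.30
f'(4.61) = 119.29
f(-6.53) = -607.06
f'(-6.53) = 269.91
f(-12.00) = -3613.00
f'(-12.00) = 889.00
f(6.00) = 401.00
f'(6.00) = 205.00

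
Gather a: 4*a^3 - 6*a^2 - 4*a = 4*a^3 - 6*a^2 - 4*a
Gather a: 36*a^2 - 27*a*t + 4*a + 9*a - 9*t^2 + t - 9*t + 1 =36*a^2 + a*(13 - 27*t) - 9*t^2 - 8*t + 1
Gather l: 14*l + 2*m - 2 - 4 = 14*l + 2*m - 6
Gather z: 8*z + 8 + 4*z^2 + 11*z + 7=4*z^2 + 19*z + 15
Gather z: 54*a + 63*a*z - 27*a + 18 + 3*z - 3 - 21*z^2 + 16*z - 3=27*a - 21*z^2 + z*(63*a + 19) + 12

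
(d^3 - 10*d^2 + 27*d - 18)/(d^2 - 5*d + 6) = (d^2 - 7*d + 6)/(d - 2)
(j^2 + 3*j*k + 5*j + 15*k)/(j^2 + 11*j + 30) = (j + 3*k)/(j + 6)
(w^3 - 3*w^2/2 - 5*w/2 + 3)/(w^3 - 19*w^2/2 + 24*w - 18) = (2*w^2 + w - 3)/(2*w^2 - 15*w + 18)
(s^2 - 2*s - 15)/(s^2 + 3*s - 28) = (s^2 - 2*s - 15)/(s^2 + 3*s - 28)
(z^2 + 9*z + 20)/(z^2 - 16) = (z + 5)/(z - 4)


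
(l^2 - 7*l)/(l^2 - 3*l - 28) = l/(l + 4)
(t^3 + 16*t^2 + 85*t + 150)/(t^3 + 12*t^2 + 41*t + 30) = (t + 5)/(t + 1)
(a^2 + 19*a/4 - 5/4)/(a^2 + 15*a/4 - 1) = (a + 5)/(a + 4)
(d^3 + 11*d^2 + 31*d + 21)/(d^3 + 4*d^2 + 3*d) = (d + 7)/d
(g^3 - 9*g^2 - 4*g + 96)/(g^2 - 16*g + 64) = (g^2 - g - 12)/(g - 8)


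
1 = 1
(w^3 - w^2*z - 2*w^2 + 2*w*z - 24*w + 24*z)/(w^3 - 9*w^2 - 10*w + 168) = (w - z)/(w - 7)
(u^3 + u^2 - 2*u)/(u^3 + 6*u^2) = (u^2 + u - 2)/(u*(u + 6))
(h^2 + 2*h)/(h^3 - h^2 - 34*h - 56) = h/(h^2 - 3*h - 28)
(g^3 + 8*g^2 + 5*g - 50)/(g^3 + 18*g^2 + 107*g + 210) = (g^2 + 3*g - 10)/(g^2 + 13*g + 42)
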